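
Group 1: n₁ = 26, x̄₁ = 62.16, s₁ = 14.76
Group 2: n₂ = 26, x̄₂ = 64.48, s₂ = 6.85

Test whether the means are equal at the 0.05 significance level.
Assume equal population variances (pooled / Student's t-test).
Student's two-sample t-test (equal variances):
H₀: μ₁ = μ₂
H₁: μ₁ ≠ μ₂
df = n₁ + n₂ - 2 = 50
Pooled variance s_p² = [(n₁-1)s₁² + (n₂-1)s₂²] / (n₁ + n₂ - 2) = [(25)(14.76²) + (25)(6.85²)] / 50 = 132.3901
SE = √(s_p²(1/n₁ + 1/n₂)) = √(132.3901 × (1/26 + 1/26)) = 3.1912
t = (x̄₁ - x̄₂) / SE = (62.16 - 64.48) / 3.1912 = -2.32 / 3.1912 = -0.727
p-value = 0.4706

Since p-value > α = 0.05, we fail to reject H₀.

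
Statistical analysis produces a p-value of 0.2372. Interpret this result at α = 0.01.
Since p = 0.2372 > α = 0.01, fail to reject H₀.
There is insufficient evidence to reject the null hypothesis; the result is not statistically significant at the 0.01 level.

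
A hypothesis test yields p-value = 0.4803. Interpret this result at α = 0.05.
Since p = 0.4803 > α = 0.05, fail to reject H₀.
There is insufficient evidence to reject the null hypothesis; the result is not statistically significant at the 0.05 level.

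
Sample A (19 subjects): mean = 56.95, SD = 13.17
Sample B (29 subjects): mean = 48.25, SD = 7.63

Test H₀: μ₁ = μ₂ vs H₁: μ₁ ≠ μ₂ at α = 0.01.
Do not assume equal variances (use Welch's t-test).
Welch's two-sample t-test:
H₀: μ₁ = μ₂
H₁: μ₁ ≠ μ₂
s₁²/n₁ = 13.17²/19 = 9.1289,  s₂²/n₂ = 7.63²/29 = 2.0075
SE = √(s₁²/n₁ + s₂²/n₂) = √(9.1289 + 2.0075) = 3.3371
df (Welch-Satterthwaite) = (s₁²/n₁ + s₂²/n₂)² / [(s₁²/n₁)²/(n₁-1) + (s₂²/n₂)²/(n₂-1)] ≈ 25.98
t = (x̄₁ - x̄₂) / SE = (56.95 - 48.25) / 3.3371 = 8.70 / 3.3371 = 2.607
p-value = 0.0149

Since p-value > α = 0.01, we fail to reject H₀.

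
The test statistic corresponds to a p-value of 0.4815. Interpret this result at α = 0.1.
Since p = 0.4815 > α = 0.1, fail to reject H₀.
There is insufficient evidence to reject the null hypothesis; the result is not statistically significant at the 0.1 level.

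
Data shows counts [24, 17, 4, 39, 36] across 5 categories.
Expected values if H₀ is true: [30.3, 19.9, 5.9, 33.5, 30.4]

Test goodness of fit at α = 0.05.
Chi-square goodness of fit test:
H₀: observed counts match expected distribution
H₁: observed counts differ from expected distribution
df = k - 1 = 4
χ² = Σ(O - E)²/E
   = (24 - 30.3)²/30.3 + (17 - 19.9)²/19.9 + (4 - 5.9)²/5.9 + (39 - 33.5)²/33.5 + (36 - 30.4)²/30.4
   = 1.310 + 0.423 + 0.612 + 0.903 + 1.032
   = 4.28
p-value = 0.3696

Since p-value > α = 0.05, we fail to reject H₀.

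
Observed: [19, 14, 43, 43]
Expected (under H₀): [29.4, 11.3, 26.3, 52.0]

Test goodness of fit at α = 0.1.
Chi-square goodness of fit test:
H₀: observed counts match expected distribution
H₁: observed counts differ from expected distribution
df = k - 1 = 3
χ² = Σ(O - E)²/E
   = (19 - 29.4)²/29.4 + (14 - 11.3)²/11.3 + (43 - 26.3)²/26.3 + (43 - 52.0)²/52.0
   = 3.679 + 0.645 + 10.604 + 1.558
   = 16.49
p-value = 0.0009

Since p-value < α = 0.1, we reject H₀.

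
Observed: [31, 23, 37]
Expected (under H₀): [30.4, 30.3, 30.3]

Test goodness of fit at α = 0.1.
Chi-square goodness of fit test:
H₀: observed counts match expected distribution
H₁: observed counts differ from expected distribution
df = k - 1 = 2
χ² = Σ(O - E)²/E
   = (31 - 30.4)²/30.4 + (23 - 30.3)²/30.3 + (37 - 30.3)²/30.3
   = 0.012 + 1.759 + 1.482
   = 3.25
p-value = 0.1967

Since p-value > α = 0.1, we fail to reject H₀.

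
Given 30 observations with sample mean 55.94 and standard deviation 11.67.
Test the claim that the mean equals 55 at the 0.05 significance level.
One-sample t-test:
H₀: μ = 55
H₁: μ ≠ 55
df = n - 1 = 29
t = (x̄ - μ₀) / (s/√n) = (55.94 - 55) / (11.67/√30) = 0.441
p-value = 0.6624

Since p-value > α = 0.05, we fail to reject H₀.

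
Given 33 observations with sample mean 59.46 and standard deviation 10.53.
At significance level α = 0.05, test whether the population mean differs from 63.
One-sample t-test:
H₀: μ = 63
H₁: μ ≠ 63
df = n - 1 = 32
t = (x̄ - μ₀) / (s/√n) = (59.46 - 63) / (10.53/√33) = -1.931
p-value = 0.0624

Since p-value > α = 0.05, we fail to reject H₀.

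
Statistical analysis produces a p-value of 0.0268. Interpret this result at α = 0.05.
Since p = 0.0268 < α = 0.05, reject H₀.
There is sufficient evidence to reject the null hypothesis; the result is statistically significant at the 0.05 level.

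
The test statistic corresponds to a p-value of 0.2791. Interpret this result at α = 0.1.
Since p = 0.2791 > α = 0.1, fail to reject H₀.
There is insufficient evidence to reject the null hypothesis; the result is not statistically significant at the 0.1 level.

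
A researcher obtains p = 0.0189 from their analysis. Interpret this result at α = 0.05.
Since p = 0.0189 < α = 0.05, reject H₀.
There is sufficient evidence to reject the null hypothesis; the result is statistically significant at the 0.05 level.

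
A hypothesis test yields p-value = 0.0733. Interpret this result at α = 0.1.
Since p = 0.0733 < α = 0.1, reject H₀.
There is sufficient evidence to reject the null hypothesis; the result is statistically significant at the 0.1 level.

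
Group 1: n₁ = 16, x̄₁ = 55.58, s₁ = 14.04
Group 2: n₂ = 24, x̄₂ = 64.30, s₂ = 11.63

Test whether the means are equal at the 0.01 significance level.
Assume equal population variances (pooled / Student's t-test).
Student's two-sample t-test (equal variances):
H₀: μ₁ = μ₂
H₁: μ₁ ≠ μ₂
df = n₁ + n₂ - 2 = 38
Pooled variance s_p² = [(n₁-1)s₁² + (n₂-1)s₂²] / (n₁ + n₂ - 2) = [(15)(14.04²) + (23)(11.63²)] / 38 = 159.6772
SE = √(s_p²(1/n₁ + 1/n₂)) = √(159.6772 × (1/16 + 1/24)) = 4.0784
t = (x̄₁ - x̄₂) / SE = (55.58 - 64.30) / 4.0784 = -8.72 / 4.0784 = -2.138
p-value = 0.0390

Since p-value > α = 0.01, we fail to reject H₀.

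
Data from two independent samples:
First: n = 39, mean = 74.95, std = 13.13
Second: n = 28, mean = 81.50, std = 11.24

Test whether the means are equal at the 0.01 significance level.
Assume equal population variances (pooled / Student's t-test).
Student's two-sample t-test (equal variances):
H₀: μ₁ = μ₂
H₁: μ₁ ≠ μ₂
df = n₁ + n₂ - 2 = 65
Pooled variance s_p² = [(n₁-1)s₁² + (n₂-1)s₂²] / (n₁ + n₂ - 2) = [(38)(13.13²) + (27)(11.24²)] / 65 = 153.2646
SE = √(s_p²(1/n₁ + 1/n₂)) = √(153.2646 × (1/39 + 1/28)) = 3.0665
t = (x̄₁ - x̄₂) / SE = (74.95 - 81.50) / 3.0665 = -6.55 / 3.0665 = -2.136
p-value = 0.0365

Since p-value > α = 0.01, we fail to reject H₀.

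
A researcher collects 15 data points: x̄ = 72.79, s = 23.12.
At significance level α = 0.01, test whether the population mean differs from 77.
One-sample t-test:
H₀: μ = 77
H₁: μ ≠ 77
df = n - 1 = 14
t = (x̄ - μ₀) / (s/√n) = (72.79 - 77) / (23.12/√15) = -0.705
p-value = 0.4922

Since p-value > α = 0.01, we fail to reject H₀.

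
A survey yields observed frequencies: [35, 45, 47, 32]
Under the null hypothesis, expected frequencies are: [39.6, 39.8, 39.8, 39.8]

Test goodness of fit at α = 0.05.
Chi-square goodness of fit test:
H₀: observed counts match expected distribution
H₁: observed counts differ from expected distribution
df = k - 1 = 3
χ² = Σ(O - E)²/E
   = (35 - 39.6)²/39.6 + (45 - 39.8)²/39.8 + (47 - 39.8)²/39.8 + (32 - 39.8)²/39.8
   = 0.534 + 0.679 + 1.303 + 1.529
   = 4.04
p-value = 0.2567

Since p-value > α = 0.05, we fail to reject H₀.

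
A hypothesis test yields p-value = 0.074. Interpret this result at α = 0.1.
Since p = 0.074 < α = 0.1, reject H₀.
There is sufficient evidence to reject the null hypothesis; the result is statistically significant at the 0.1 level.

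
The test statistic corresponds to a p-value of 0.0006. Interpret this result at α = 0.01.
Since p = 0.0006 < α = 0.01, reject H₀.
There is sufficient evidence to reject the null hypothesis; the result is statistically significant at the 0.01 level.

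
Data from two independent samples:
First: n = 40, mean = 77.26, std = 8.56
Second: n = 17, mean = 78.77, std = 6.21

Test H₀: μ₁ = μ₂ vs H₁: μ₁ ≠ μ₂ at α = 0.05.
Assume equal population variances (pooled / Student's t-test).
Student's two-sample t-test (equal variances):
H₀: μ₁ = μ₂
H₁: μ₁ ≠ μ₂
df = n₁ + n₂ - 2 = 55
Pooled variance s_p² = [(n₁-1)s₁² + (n₂-1)s₂²] / (n₁ + n₂ - 2) = [(39)(8.56²) + (16)(6.21²)] / 55 = 63.1763
SE = √(s_p²(1/n₁ + 1/n₂)) = √(63.1763 × (1/40 + 1/17)) = 2.3012
t = (x̄₁ - x̄₂) / SE = (77.26 - 78.77) / 2.3012 = -1.51 / 2.3012 = -0.656
p-value = 0.5145

Since p-value > α = 0.05, we fail to reject H₀.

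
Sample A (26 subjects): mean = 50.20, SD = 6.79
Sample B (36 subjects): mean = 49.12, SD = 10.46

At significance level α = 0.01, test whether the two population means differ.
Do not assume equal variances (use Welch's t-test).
Welch's two-sample t-test:
H₀: μ₁ = μ₂
H₁: μ₁ ≠ μ₂
s₁²/n₁ = 6.79²/26 = 1.7732,  s₂²/n₂ = 10.46²/36 = 3.0392
SE = √(s₁²/n₁ + s₂²/n₂) = √(1.7732 + 3.0392) = 2.1937
df (Welch-Satterthwaite) = (s₁²/n₁ + s₂²/n₂)² / [(s₁²/n₁)²/(n₁-1) + (s₂²/n₂)²/(n₂-1)] ≈ 59.43
t = (x̄₁ - x̄₂) / SE = (50.20 - 49.12) / 2.1937 = 1.08 / 2.1937 = 0.492
p-value = 0.6243

Since p-value > α = 0.01, we fail to reject H₀.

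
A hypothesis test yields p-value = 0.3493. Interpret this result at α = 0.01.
Since p = 0.3493 > α = 0.01, fail to reject H₀.
There is insufficient evidence to reject the null hypothesis; the result is not statistically significant at the 0.01 level.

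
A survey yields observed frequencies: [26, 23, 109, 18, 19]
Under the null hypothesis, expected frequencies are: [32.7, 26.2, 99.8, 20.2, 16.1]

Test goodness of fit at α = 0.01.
Chi-square goodness of fit test:
H₀: observed counts match expected distribution
H₁: observed counts differ from expected distribution
df = k - 1 = 4
χ² = Σ(O - E)²/E
   = (26 - 32.7)²/32.7 + (23 - 26.2)²/26.2 + (109 - 99.8)²/99.8 + (18 - 20.2)²/20.2 + (19 - 16.1)²/16.1
   = 1.373 + 0.391 + 0.848 + 0.240 + 0.522
   = 3.37
p-value = 0.4973

Since p-value > α = 0.01, we fail to reject H₀.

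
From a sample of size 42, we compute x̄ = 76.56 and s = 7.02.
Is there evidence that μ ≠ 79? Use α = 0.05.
One-sample t-test:
H₀: μ = 79
H₁: μ ≠ 79
df = n - 1 = 41
t = (x̄ - μ₀) / (s/√n) = (76.56 - 79) / (7.02/√42) = -2.253
p-value = 0.0297

Since p-value < α = 0.05, we reject H₀.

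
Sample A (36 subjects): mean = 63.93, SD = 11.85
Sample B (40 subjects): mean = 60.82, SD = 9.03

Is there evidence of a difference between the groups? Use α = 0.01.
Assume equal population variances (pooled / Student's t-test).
Student's two-sample t-test (equal variances):
H₀: μ₁ = μ₂
H₁: μ₁ ≠ μ₂
df = n₁ + n₂ - 2 = 74
Pooled variance s_p² = [(n₁-1)s₁² + (n₂-1)s₂²] / (n₁ + n₂ - 2) = [(35)(11.85²) + (39)(9.03²)] / 74 = 109.3903
SE = √(s_p²(1/n₁ + 1/n₂)) = √(109.3903 × (1/36 + 1/40)) = 2.4028
t = (x̄₁ - x̄₂) / SE = (63.93 - 60.82) / 2.4028 = 3.11 / 2.4028 = 1.294
p-value = 0.1996

Since p-value > α = 0.01, we fail to reject H₀.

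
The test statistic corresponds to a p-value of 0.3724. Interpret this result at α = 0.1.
Since p = 0.3724 > α = 0.1, fail to reject H₀.
There is insufficient evidence to reject the null hypothesis; the result is not statistically significant at the 0.1 level.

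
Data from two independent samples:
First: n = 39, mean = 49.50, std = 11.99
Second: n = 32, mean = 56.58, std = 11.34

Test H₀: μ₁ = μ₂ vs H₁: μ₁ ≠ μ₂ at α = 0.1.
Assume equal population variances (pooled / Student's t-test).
Student's two-sample t-test (equal variances):
H₀: μ₁ = μ₂
H₁: μ₁ ≠ μ₂
df = n₁ + n₂ - 2 = 69
Pooled variance s_p² = [(n₁-1)s₁² + (n₂-1)s₂²] / (n₁ + n₂ - 2) = [(38)(11.99²) + (31)(11.34²)] / 69 = 136.9471
SE = √(s_p²(1/n₁ + 1/n₂)) = √(136.9471 × (1/39 + 1/32)) = 2.7912
t = (x̄₁ - x̄₂) / SE = (49.50 - 56.58) / 2.7912 = -7.08 / 2.7912 = -2.537
p-value = 0.0135

Since p-value < α = 0.1, we reject H₀.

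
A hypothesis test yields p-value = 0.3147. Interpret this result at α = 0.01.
Since p = 0.3147 > α = 0.01, fail to reject H₀.
There is insufficient evidence to reject the null hypothesis; the result is not statistically significant at the 0.01 level.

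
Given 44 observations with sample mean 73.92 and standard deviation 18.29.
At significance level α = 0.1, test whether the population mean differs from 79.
One-sample t-test:
H₀: μ = 79
H₁: μ ≠ 79
df = n - 1 = 43
t = (x̄ - μ₀) / (s/√n) = (73.92 - 79) / (18.29/√44) = -1.842
p-value = 0.0723

Since p-value < α = 0.1, we reject H₀.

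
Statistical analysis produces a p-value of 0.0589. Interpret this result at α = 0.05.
Since p = 0.0589 > α = 0.05, fail to reject H₀.
There is insufficient evidence to reject the null hypothesis; the result is not statistically significant at the 0.05 level.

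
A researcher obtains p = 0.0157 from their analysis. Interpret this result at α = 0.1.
Since p = 0.0157 < α = 0.1, reject H₀.
There is sufficient evidence to reject the null hypothesis; the result is statistically significant at the 0.1 level.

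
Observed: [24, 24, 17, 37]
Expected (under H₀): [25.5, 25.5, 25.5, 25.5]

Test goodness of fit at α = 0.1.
Chi-square goodness of fit test:
H₀: observed counts match expected distribution
H₁: observed counts differ from expected distribution
df = k - 1 = 3
χ² = Σ(O - E)²/E
   = (24 - 25.5)²/25.5 + (24 - 25.5)²/25.5 + (17 - 25.5)²/25.5 + (37 - 25.5)²/25.5
   = 0.088 + 0.088 + 2.833 + 5.186
   = 8.20
p-value = 0.0421

Since p-value < α = 0.1, we reject H₀.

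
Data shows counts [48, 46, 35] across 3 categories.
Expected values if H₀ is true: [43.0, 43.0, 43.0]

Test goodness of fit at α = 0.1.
Chi-square goodness of fit test:
H₀: observed counts match expected distribution
H₁: observed counts differ from expected distribution
df = k - 1 = 2
χ² = Σ(O - E)²/E
   = (48 - 43.0)²/43.0 + (46 - 43.0)²/43.0 + (35 - 43.0)²/43.0
   = 0.581 + 0.209 + 1.488
   = 2.28
p-value = 0.3200

Since p-value > α = 0.1, we fail to reject H₀.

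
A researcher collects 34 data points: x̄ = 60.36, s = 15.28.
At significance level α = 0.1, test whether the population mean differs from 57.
One-sample t-test:
H₀: μ = 57
H₁: μ ≠ 57
df = n - 1 = 33
t = (x̄ - μ₀) / (s/√n) = (60.36 - 57) / (15.28/√34) = 1.282
p-value = 0.2087

Since p-value > α = 0.1, we fail to reject H₀.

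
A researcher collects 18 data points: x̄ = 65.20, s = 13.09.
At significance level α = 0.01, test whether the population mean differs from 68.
One-sample t-test:
H₀: μ = 68
H₁: μ ≠ 68
df = n - 1 = 17
t = (x̄ - μ₀) / (s/√n) = (65.20 - 68) / (13.09/√18) = -0.908
p-value = 0.3768

Since p-value > α = 0.01, we fail to reject H₀.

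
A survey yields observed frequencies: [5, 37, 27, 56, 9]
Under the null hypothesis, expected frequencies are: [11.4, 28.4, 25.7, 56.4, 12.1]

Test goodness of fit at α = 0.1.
Chi-square goodness of fit test:
H₀: observed counts match expected distribution
H₁: observed counts differ from expected distribution
df = k - 1 = 4
χ² = Σ(O - E)²/E
   = (5 - 11.4)²/11.4 + (37 - 28.4)²/28.4 + (27 - 25.7)²/25.7 + (56 - 56.4)²/56.4 + (9 - 12.1)²/12.1
   = 3.593 + 2.604 + 0.066 + 0.003 + 0.794
   = 7.06
p-value = 0.1328

Since p-value > α = 0.1, we fail to reject H₀.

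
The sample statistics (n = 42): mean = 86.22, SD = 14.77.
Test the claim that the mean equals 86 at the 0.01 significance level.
One-sample t-test:
H₀: μ = 86
H₁: μ ≠ 86
df = n - 1 = 41
t = (x̄ - μ₀) / (s/√n) = (86.22 - 86) / (14.77/√42) = 0.097
p-value = 0.9236

Since p-value > α = 0.01, we fail to reject H₀.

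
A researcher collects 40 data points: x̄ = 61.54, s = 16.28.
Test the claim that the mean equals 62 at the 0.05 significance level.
One-sample t-test:
H₀: μ = 62
H₁: μ ≠ 62
df = n - 1 = 39
t = (x̄ - μ₀) / (s/√n) = (61.54 - 62) / (16.28/√40) = -0.179
p-value = 0.8591

Since p-value > α = 0.05, we fail to reject H₀.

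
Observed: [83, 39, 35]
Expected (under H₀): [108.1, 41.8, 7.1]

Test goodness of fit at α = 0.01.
Chi-square goodness of fit test:
H₀: observed counts match expected distribution
H₁: observed counts differ from expected distribution
df = k - 1 = 2
χ² = Σ(O - E)²/E
   = (83 - 108.1)²/108.1 + (39 - 41.8)²/41.8 + (35 - 7.1)²/7.1
   = 5.828 + 0.188 + 109.635
   = 115.65
p-value < 0.0001

Since p-value < α = 0.01, we reject H₀.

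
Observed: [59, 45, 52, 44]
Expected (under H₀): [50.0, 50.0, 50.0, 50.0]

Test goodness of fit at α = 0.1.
Chi-square goodness of fit test:
H₀: observed counts match expected distribution
H₁: observed counts differ from expected distribution
df = k - 1 = 3
χ² = Σ(O - E)²/E
   = (59 - 50.0)²/50.0 + (45 - 50.0)²/50.0 + (52 - 50.0)²/50.0 + (44 - 50.0)²/50.0
   = 1.620 + 0.500 + 0.080 + 0.720
   = 2.92
p-value = 0.4041

Since p-value > α = 0.1, we fail to reject H₀.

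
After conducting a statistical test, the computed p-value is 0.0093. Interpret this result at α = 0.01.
Since p = 0.0093 < α = 0.01, reject H₀.
There is sufficient evidence to reject the null hypothesis; the result is statistically significant at the 0.01 level.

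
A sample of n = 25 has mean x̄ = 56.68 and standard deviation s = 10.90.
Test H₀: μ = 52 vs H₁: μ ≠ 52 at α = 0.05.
One-sample t-test:
H₀: μ = 52
H₁: μ ≠ 52
df = n - 1 = 24
t = (x̄ - μ₀) / (s/√n) = (56.68 - 52) / (10.90/√25) = 2.147
p-value = 0.0421

Since p-value < α = 0.05, we reject H₀.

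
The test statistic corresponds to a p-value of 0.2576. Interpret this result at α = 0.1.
Since p = 0.2576 > α = 0.1, fail to reject H₀.
There is insufficient evidence to reject the null hypothesis; the result is not statistically significant at the 0.1 level.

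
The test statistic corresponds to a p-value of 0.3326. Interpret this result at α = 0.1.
Since p = 0.3326 > α = 0.1, fail to reject H₀.
There is insufficient evidence to reject the null hypothesis; the result is not statistically significant at the 0.1 level.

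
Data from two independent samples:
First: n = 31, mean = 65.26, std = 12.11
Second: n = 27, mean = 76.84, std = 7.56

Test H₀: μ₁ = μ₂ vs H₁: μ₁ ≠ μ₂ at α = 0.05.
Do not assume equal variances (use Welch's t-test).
Welch's two-sample t-test:
H₀: μ₁ = μ₂
H₁: μ₁ ≠ μ₂
s₁²/n₁ = 12.11²/31 = 4.7307,  s₂²/n₂ = 7.56²/27 = 2.1168
SE = √(s₁²/n₁ + s₂²/n₂) = √(4.7307 + 2.1168) = 2.6168
df (Welch-Satterthwaite) = (s₁²/n₁ + s₂²/n₂)² / [(s₁²/n₁)²/(n₁-1) + (s₂²/n₂)²/(n₂-1)] ≈ 51.06
t = (x̄₁ - x̄₂) / SE = (65.26 - 76.84) / 2.6168 = -11.58 / 2.6168 = -4.425
p-value = 0.0001

Since p-value < α = 0.05, we reject H₀.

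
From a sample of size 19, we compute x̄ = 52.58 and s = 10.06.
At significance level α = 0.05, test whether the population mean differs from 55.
One-sample t-test:
H₀: μ = 55
H₁: μ ≠ 55
df = n - 1 = 18
t = (x̄ - μ₀) / (s/√n) = (52.58 - 55) / (10.06/√19) = -1.049
p-value = 0.3083

Since p-value > α = 0.05, we fail to reject H₀.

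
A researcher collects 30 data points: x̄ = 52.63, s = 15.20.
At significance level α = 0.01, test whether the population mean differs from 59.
One-sample t-test:
H₀: μ = 59
H₁: μ ≠ 59
df = n - 1 = 29
t = (x̄ - μ₀) / (s/√n) = (52.63 - 59) / (15.20/√30) = -2.295
p-value = 0.0291

Since p-value > α = 0.01, we fail to reject H₀.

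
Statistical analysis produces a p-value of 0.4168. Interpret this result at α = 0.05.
Since p = 0.4168 > α = 0.05, fail to reject H₀.
There is insufficient evidence to reject the null hypothesis; the result is not statistically significant at the 0.05 level.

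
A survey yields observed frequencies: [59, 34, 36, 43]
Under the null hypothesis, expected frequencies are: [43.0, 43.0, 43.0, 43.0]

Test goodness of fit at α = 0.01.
Chi-square goodness of fit test:
H₀: observed counts match expected distribution
H₁: observed counts differ from expected distribution
df = k - 1 = 3
χ² = Σ(O - E)²/E
   = (59 - 43.0)²/43.0 + (34 - 43.0)²/43.0 + (36 - 43.0)²/43.0 + (43 - 43.0)²/43.0
   = 5.953 + 1.884 + 1.140 + 0.000
   = 8.98
p-value = 0.0296

Since p-value > α = 0.01, we fail to reject H₀.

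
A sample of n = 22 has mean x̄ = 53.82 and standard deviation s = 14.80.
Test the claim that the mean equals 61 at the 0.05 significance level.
One-sample t-test:
H₀: μ = 61
H₁: μ ≠ 61
df = n - 1 = 21
t = (x̄ - μ₀) / (s/√n) = (53.82 - 61) / (14.80/√22) = -2.275
p-value = 0.0335

Since p-value < α = 0.05, we reject H₀.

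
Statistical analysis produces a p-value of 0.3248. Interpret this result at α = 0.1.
Since p = 0.3248 > α = 0.1, fail to reject H₀.
There is insufficient evidence to reject the null hypothesis; the result is not statistically significant at the 0.1 level.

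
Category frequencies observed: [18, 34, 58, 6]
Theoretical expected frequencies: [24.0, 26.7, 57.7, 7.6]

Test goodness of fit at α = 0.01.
Chi-square goodness of fit test:
H₀: observed counts match expected distribution
H₁: observed counts differ from expected distribution
df = k - 1 = 3
χ² = Σ(O - E)²/E
   = (18 - 24.0)²/24.0 + (34 - 26.7)²/26.7 + (58 - 57.7)²/57.7 + (6 - 7.6)²/7.6
   = 1.500 + 1.996 + 0.002 + 0.337
   = 3.83
p-value = 0.2799

Since p-value > α = 0.01, we fail to reject H₀.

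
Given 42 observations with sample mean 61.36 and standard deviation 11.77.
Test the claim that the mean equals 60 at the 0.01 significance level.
One-sample t-test:
H₀: μ = 60
H₁: μ ≠ 60
df = n - 1 = 41
t = (x̄ - μ₀) / (s/√n) = (61.36 - 60) / (11.77/√42) = 0.749
p-value = 0.4582

Since p-value > α = 0.01, we fail to reject H₀.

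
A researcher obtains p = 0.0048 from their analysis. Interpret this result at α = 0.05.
Since p = 0.0048 < α = 0.05, reject H₀.
There is sufficient evidence to reject the null hypothesis; the result is statistically significant at the 0.05 level.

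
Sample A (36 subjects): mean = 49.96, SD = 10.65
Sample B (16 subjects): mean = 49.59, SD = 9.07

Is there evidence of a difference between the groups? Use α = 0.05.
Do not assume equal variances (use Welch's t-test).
Welch's two-sample t-test:
H₀: μ₁ = μ₂
H₁: μ₁ ≠ μ₂
s₁²/n₁ = 10.65²/36 = 3.1506,  s₂²/n₂ = 9.07²/16 = 5.1416
SE = √(s₁²/n₁ + s₂²/n₂) = √(3.1506 + 5.1416) = 2.8796
df (Welch-Satterthwaite) = (s₁²/n₁ + s₂²/n₂)² / [(s₁²/n₁)²/(n₁-1) + (s₂²/n₂)²/(n₂-1)] ≈ 33.61
t = (x̄₁ - x̄₂) / SE = (49.96 - 49.59) / 2.8796 = 0.37 / 2.8796 = 0.128
p-value = 0.8985

Since p-value > α = 0.05, we fail to reject H₀.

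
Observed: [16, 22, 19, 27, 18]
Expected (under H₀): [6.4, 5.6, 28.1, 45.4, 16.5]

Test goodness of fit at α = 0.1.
Chi-square goodness of fit test:
H₀: observed counts match expected distribution
H₁: observed counts differ from expected distribution
df = k - 1 = 4
χ² = Σ(O - E)²/E
   = (16 - 6.4)²/6.4 + (22 - 5.6)²/5.6 + (19 - 28.1)²/28.1 + (27 - 45.4)²/45.4 + (18 - 16.5)²/16.5
   = 14.400 + 48.029 + 2.947 + 7.457 + 0.136
   = 72.97
p-value < 0.0001

Since p-value < α = 0.1, we reject H₀.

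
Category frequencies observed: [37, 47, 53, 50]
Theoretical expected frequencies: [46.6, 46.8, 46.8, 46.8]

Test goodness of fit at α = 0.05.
Chi-square goodness of fit test:
H₀: observed counts match expected distribution
H₁: observed counts differ from expected distribution
df = k - 1 = 3
χ² = Σ(O - E)²/E
   = (37 - 46.6)²/46.6 + (47 - 46.8)²/46.8 + (53 - 46.8)²/46.8 + (50 - 46.8)²/46.8
   = 1.978 + 0.001 + 0.821 + 0.219
   = 3.02
p-value = 0.3887

Since p-value > α = 0.05, we fail to reject H₀.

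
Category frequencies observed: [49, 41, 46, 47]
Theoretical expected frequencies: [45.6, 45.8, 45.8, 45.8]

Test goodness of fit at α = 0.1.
Chi-square goodness of fit test:
H₀: observed counts match expected distribution
H₁: observed counts differ from expected distribution
df = k - 1 = 3
χ² = Σ(O - E)²/E
   = (49 - 45.6)²/45.6 + (41 - 45.8)²/45.8 + (46 - 45.8)²/45.8 + (47 - 45.8)²/45.8
   = 0.254 + 0.503 + 0.001 + 0.031
   = 0.79
p-value = 0.8521

Since p-value > α = 0.1, we fail to reject H₀.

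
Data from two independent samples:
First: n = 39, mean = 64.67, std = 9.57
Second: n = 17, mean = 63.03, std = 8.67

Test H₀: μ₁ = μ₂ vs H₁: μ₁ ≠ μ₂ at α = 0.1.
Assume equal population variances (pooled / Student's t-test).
Student's two-sample t-test (equal variances):
H₀: μ₁ = μ₂
H₁: μ₁ ≠ μ₂
df = n₁ + n₂ - 2 = 54
Pooled variance s_p² = [(n₁-1)s₁² + (n₂-1)s₂²] / (n₁ + n₂ - 2) = [(38)(9.57²) + (16)(8.67²)] / 54 = 86.7209
SE = √(s_p²(1/n₁ + 1/n₂)) = √(86.7209 × (1/39 + 1/17)) = 2.7064
t = (x̄₁ - x̄₂) / SE = (64.67 - 63.03) / 2.7064 = 1.64 / 2.7064 = 0.606
p-value = 0.5471

Since p-value > α = 0.1, we fail to reject H₀.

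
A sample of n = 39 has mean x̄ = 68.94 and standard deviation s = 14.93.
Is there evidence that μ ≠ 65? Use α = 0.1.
One-sample t-test:
H₀: μ = 65
H₁: μ ≠ 65
df = n - 1 = 38
t = (x̄ - μ₀) / (s/√n) = (68.94 - 65) / (14.93/√39) = 1.648
p-value = 0.1076

Since p-value > α = 0.1, we fail to reject H₀.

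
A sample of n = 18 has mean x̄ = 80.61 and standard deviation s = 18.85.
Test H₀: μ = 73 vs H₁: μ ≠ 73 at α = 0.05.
One-sample t-test:
H₀: μ = 73
H₁: μ ≠ 73
df = n - 1 = 17
t = (x̄ - μ₀) / (s/√n) = (80.61 - 73) / (18.85/√18) = 1.713
p-value = 0.1049

Since p-value > α = 0.05, we fail to reject H₀.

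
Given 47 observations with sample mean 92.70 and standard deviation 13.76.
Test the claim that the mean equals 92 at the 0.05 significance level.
One-sample t-test:
H₀: μ = 92
H₁: μ ≠ 92
df = n - 1 = 46
t = (x̄ - μ₀) / (s/√n) = (92.70 - 92) / (13.76/√47) = 0.349
p-value = 0.7289

Since p-value > α = 0.05, we fail to reject H₀.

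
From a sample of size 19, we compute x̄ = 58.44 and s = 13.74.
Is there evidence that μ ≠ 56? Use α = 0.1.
One-sample t-test:
H₀: μ = 56
H₁: μ ≠ 56
df = n - 1 = 18
t = (x̄ - μ₀) / (s/√n) = (58.44 - 56) / (13.74/√19) = 0.774
p-value = 0.4489

Since p-value > α = 0.1, we fail to reject H₀.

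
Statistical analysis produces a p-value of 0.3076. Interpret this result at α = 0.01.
Since p = 0.3076 > α = 0.01, fail to reject H₀.
There is insufficient evidence to reject the null hypothesis; the result is not statistically significant at the 0.01 level.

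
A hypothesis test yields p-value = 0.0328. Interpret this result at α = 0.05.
Since p = 0.0328 < α = 0.05, reject H₀.
There is sufficient evidence to reject the null hypothesis; the result is statistically significant at the 0.05 level.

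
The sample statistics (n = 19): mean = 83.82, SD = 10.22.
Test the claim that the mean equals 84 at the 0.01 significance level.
One-sample t-test:
H₀: μ = 84
H₁: μ ≠ 84
df = n - 1 = 18
t = (x̄ - μ₀) / (s/√n) = (83.82 - 84) / (10.22/√19) = -0.077
p-value = 0.9397

Since p-value > α = 0.01, we fail to reject H₀.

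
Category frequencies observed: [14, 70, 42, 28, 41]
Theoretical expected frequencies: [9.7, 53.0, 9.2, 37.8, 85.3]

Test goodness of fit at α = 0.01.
Chi-square goodness of fit test:
H₀: observed counts match expected distribution
H₁: observed counts differ from expected distribution
df = k - 1 = 4
χ² = Σ(O - E)²/E
   = (14 - 9.7)²/9.7 + (70 - 53.0)²/53.0 + (42 - 9.2)²/9.2 + (28 - 37.8)²/37.8 + (41 - 85.3)²/85.3
   = 1.906 + 5.453 + 116.939 + 2.541 + 23.007
   = 149.85
p-value < 0.0001

Since p-value < α = 0.01, we reject H₀.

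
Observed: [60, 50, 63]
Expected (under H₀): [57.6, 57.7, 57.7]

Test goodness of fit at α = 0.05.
Chi-square goodness of fit test:
H₀: observed counts match expected distribution
H₁: observed counts differ from expected distribution
df = k - 1 = 2
χ² = Σ(O - E)²/E
   = (60 - 57.6)²/57.6 + (50 - 57.7)²/57.7 + (63 - 57.7)²/57.7
   = 0.100 + 1.028 + 0.487
   = 1.61
p-value = 0.4461

Since p-value > α = 0.05, we fail to reject H₀.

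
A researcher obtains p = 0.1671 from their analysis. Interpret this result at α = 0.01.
Since p = 0.1671 > α = 0.01, fail to reject H₀.
There is insufficient evidence to reject the null hypothesis; the result is not statistically significant at the 0.01 level.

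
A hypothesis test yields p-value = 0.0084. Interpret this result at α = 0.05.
Since p = 0.0084 < α = 0.05, reject H₀.
There is sufficient evidence to reject the null hypothesis; the result is statistically significant at the 0.05 level.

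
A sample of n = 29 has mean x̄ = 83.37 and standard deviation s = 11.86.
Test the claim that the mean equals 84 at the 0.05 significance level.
One-sample t-test:
H₀: μ = 84
H₁: μ ≠ 84
df = n - 1 = 28
t = (x̄ - μ₀) / (s/√n) = (83.37 - 84) / (11.86/√29) = -0.286
p-value = 0.7769

Since p-value > α = 0.05, we fail to reject H₀.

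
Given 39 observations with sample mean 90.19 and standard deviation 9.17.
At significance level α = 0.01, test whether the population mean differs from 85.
One-sample t-test:
H₀: μ = 85
H₁: μ ≠ 85
df = n - 1 = 38
t = (x̄ - μ₀) / (s/√n) = (90.19 - 85) / (9.17/√39) = 3.535
p-value = 0.0011

Since p-value < α = 0.01, we reject H₀.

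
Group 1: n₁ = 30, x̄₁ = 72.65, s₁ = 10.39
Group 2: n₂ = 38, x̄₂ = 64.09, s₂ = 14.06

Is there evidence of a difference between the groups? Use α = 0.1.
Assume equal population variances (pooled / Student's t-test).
Student's two-sample t-test (equal variances):
H₀: μ₁ = μ₂
H₁: μ₁ ≠ μ₂
df = n₁ + n₂ - 2 = 66
Pooled variance s_p² = [(n₁-1)s₁² + (n₂-1)s₂²] / (n₁ + n₂ - 2) = [(29)(10.39²) + (37)(14.06²)] / 66 = 158.2561
SE = √(s_p²(1/n₁ + 1/n₂)) = √(158.2561 × (1/30 + 1/38)) = 3.0724
t = (x̄₁ - x̄₂) / SE = (72.65 - 64.09) / 3.0724 = 8.56 / 3.0724 = 2.786
p-value = 0.0070

Since p-value < α = 0.1, we reject H₀.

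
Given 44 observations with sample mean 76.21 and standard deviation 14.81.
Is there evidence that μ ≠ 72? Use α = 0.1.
One-sample t-test:
H₀: μ = 72
H₁: μ ≠ 72
df = n - 1 = 43
t = (x̄ - μ₀) / (s/√n) = (76.21 - 72) / (14.81/√44) = 1.886
p-value = 0.0661

Since p-value < α = 0.1, we reject H₀.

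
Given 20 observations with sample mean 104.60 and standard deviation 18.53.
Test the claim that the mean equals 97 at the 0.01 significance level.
One-sample t-test:
H₀: μ = 97
H₁: μ ≠ 97
df = n - 1 = 19
t = (x̄ - μ₀) / (s/√n) = (104.60 - 97) / (18.53/√20) = 1.834
p-value = 0.0823

Since p-value > α = 0.01, we fail to reject H₀.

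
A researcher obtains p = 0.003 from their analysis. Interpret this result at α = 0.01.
Since p = 0.003 < α = 0.01, reject H₀.
There is sufficient evidence to reject the null hypothesis; the result is statistically significant at the 0.01 level.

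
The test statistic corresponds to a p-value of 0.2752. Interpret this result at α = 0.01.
Since p = 0.2752 > α = 0.01, fail to reject H₀.
There is insufficient evidence to reject the null hypothesis; the result is not statistically significant at the 0.01 level.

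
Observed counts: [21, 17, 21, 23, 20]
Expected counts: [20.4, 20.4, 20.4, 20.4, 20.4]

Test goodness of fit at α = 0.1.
Chi-square goodness of fit test:
H₀: observed counts match expected distribution
H₁: observed counts differ from expected distribution
df = k - 1 = 4
χ² = Σ(O - E)²/E
   = (21 - 20.4)²/20.4 + (17 - 20.4)²/20.4 + (21 - 20.4)²/20.4 + (23 - 20.4)²/20.4 + (20 - 20.4)²/20.4
   = 0.018 + 0.567 + 0.018 + 0.331 + 0.008
   = 0.94
p-value = 0.9186

Since p-value > α = 0.1, we fail to reject H₀.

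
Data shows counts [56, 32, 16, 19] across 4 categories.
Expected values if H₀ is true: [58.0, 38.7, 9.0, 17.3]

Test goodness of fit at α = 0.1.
Chi-square goodness of fit test:
H₀: observed counts match expected distribution
H₁: observed counts differ from expected distribution
df = k - 1 = 3
χ² = Σ(O - E)²/E
   = (56 - 58.0)²/58.0 + (32 - 38.7)²/38.7 + (16 - 9.0)²/9.0 + (19 - 17.3)²/17.3
   = 0.069 + 1.160 + 5.444 + 0.167
   = 6.84
p-value = 0.0772

Since p-value < α = 0.1, we reject H₀.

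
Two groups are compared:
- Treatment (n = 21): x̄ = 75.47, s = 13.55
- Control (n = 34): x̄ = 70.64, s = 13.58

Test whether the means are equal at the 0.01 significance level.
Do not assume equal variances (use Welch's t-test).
Welch's two-sample t-test:
H₀: μ₁ = μ₂
H₁: μ₁ ≠ μ₂
s₁²/n₁ = 13.55²/21 = 8.7430,  s₂²/n₂ = 13.58²/34 = 5.4240
SE = √(s₁²/n₁ + s₂²/n₂) = √(8.7430 + 5.4240) = 3.7639
df (Welch-Satterthwaite) = (s₁²/n₁ + s₂²/n₂)² / [(s₁²/n₁)²/(n₁-1) + (s₂²/n₂)²/(n₂-1)] ≈ 42.58
t = (x̄₁ - x̄₂) / SE = (75.47 - 70.64) / 3.7639 = 4.83 / 3.7639 = 1.283
p-value = 0.2063

Since p-value > α = 0.01, we fail to reject H₀.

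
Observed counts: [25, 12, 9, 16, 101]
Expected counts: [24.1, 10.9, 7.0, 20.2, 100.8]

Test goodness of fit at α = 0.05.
Chi-square goodness of fit test:
H₀: observed counts match expected distribution
H₁: observed counts differ from expected distribution
df = k - 1 = 4
χ² = Σ(O - E)²/E
   = (25 - 24.1)²/24.1 + (12 - 10.9)²/10.9 + (9 - 7.0)²/7.0 + (16 - 20.2)²/20.2 + (101 - 100.8)²/100.8
   = 0.034 + 0.111 + 0.571 + 0.873 + 0.000
   = 1.59
p-value = 0.8106

Since p-value > α = 0.05, we fail to reject H₀.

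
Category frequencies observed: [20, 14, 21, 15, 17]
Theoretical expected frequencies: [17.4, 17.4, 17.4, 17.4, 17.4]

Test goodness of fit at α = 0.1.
Chi-square goodness of fit test:
H₀: observed counts match expected distribution
H₁: observed counts differ from expected distribution
df = k - 1 = 4
χ² = Σ(O - E)²/E
   = (20 - 17.4)²/17.4 + (14 - 17.4)²/17.4 + (21 - 17.4)²/17.4 + (15 - 17.4)²/17.4 + (17 - 17.4)²/17.4
   = 0.389 + 0.664 + 0.745 + 0.331 + 0.009
   = 2.14
p-value = 0.7104

Since p-value > α = 0.1, we fail to reject H₀.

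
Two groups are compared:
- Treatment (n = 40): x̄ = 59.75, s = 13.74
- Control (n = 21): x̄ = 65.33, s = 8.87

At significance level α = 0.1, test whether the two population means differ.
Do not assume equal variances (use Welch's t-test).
Welch's two-sample t-test:
H₀: μ₁ = μ₂
H₁: μ₁ ≠ μ₂
s₁²/n₁ = 13.74²/40 = 4.7197,  s₂²/n₂ = 8.87²/21 = 3.7465
SE = √(s₁²/n₁ + s₂²/n₂) = √(4.7197 + 3.7465) = 2.9097
df (Welch-Satterthwaite) = (s₁²/n₁ + s₂²/n₂)² / [(s₁²/n₁)²/(n₁-1) + (s₂²/n₂)²/(n₂-1)] ≈ 56.31
t = (x̄₁ - x̄₂) / SE = (59.75 - 65.33) / 2.9097 = -5.58 / 2.9097 = -1.918
p-value = 0.0602

Since p-value < α = 0.1, we reject H₀.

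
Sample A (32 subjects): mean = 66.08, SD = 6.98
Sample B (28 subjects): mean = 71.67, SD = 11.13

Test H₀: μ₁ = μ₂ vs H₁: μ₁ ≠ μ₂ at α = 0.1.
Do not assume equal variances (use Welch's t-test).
Welch's two-sample t-test:
H₀: μ₁ = μ₂
H₁: μ₁ ≠ μ₂
s₁²/n₁ = 6.98²/32 = 1.5225,  s₂²/n₂ = 11.13²/28 = 4.4242
SE = √(s₁²/n₁ + s₂²/n₂) = √(1.5225 + 4.4242) = 2.4386
df (Welch-Satterthwaite) = (s₁²/n₁ + s₂²/n₂)² / [(s₁²/n₁)²/(n₁-1) + (s₂²/n₂)²/(n₂-1)] ≈ 44.22
t = (x̄₁ - x̄₂) / SE = (66.08 - 71.67) / 2.4386 = -5.59 / 2.4386 = -2.292
p-value = 0.0267

Since p-value < α = 0.1, we reject H₀.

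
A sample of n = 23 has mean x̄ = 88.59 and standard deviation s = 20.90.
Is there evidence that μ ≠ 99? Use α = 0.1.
One-sample t-test:
H₀: μ = 99
H₁: μ ≠ 99
df = n - 1 = 22
t = (x̄ - μ₀) / (s/√n) = (88.59 - 99) / (20.90/√23) = -2.389
p-value = 0.0259

Since p-value < α = 0.1, we reject H₀.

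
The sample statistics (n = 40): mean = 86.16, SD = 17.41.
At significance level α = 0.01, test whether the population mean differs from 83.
One-sample t-test:
H₀: μ = 83
H₁: μ ≠ 83
df = n - 1 = 39
t = (x̄ - μ₀) / (s/√n) = (86.16 - 83) / (17.41/√40) = 1.148
p-value = 0.2580

Since p-value > α = 0.01, we fail to reject H₀.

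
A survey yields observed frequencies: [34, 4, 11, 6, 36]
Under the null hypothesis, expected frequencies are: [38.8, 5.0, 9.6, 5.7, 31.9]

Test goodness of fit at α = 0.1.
Chi-square goodness of fit test:
H₀: observed counts match expected distribution
H₁: observed counts differ from expected distribution
df = k - 1 = 4
χ² = Σ(O - E)²/E
   = (34 - 38.8)²/38.8 + (4 - 5.0)²/5.0 + (11 - 9.6)²/9.6 + (6 - 5.7)²/5.7 + (36 - 31.9)²/31.9
   = 0.594 + 0.200 + 0.204 + 0.016 + 0.527
   = 1.54
p-value = 0.8194

Since p-value > α = 0.1, we fail to reject H₀.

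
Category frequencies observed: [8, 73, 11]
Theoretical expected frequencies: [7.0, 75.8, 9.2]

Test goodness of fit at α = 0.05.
Chi-square goodness of fit test:
H₀: observed counts match expected distribution
H₁: observed counts differ from expected distribution
df = k - 1 = 2
χ² = Σ(O - E)²/E
   = (8 - 7.0)²/7.0 + (73 - 75.8)²/75.8 + (11 - 9.2)²/9.2
   = 0.143 + 0.103 + 0.352
   = 0.60
p-value = 0.7414

Since p-value > α = 0.05, we fail to reject H₀.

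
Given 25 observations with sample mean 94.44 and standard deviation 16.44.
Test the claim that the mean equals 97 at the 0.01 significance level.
One-sample t-test:
H₀: μ = 97
H₁: μ ≠ 97
df = n - 1 = 24
t = (x̄ - μ₀) / (s/√n) = (94.44 - 97) / (16.44/√25) = -0.779
p-value = 0.4438

Since p-value > α = 0.01, we fail to reject H₀.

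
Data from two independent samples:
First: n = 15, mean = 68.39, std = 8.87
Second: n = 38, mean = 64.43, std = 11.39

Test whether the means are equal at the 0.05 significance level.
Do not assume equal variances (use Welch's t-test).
Welch's two-sample t-test:
H₀: μ₁ = μ₂
H₁: μ₁ ≠ μ₂
s₁²/n₁ = 8.87²/15 = 5.2451,  s₂²/n₂ = 11.39²/38 = 3.4140
SE = √(s₁²/n₁ + s₂²/n₂) = √(5.2451 + 3.4140) = 2.9426
df (Welch-Satterthwaite) = (s₁²/n₁ + s₂²/n₂)² / [(s₁²/n₁)²/(n₁-1) + (s₂²/n₂)²/(n₂-1)] ≈ 32.88
t = (x̄₁ - x̄₂) / SE = (68.39 - 64.43) / 2.9426 = 3.96 / 2.9426 = 1.346
p-value = 0.1876

Since p-value > α = 0.05, we fail to reject H₀.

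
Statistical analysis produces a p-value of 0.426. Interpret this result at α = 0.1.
Since p = 0.426 > α = 0.1, fail to reject H₀.
There is insufficient evidence to reject the null hypothesis; the result is not statistically significant at the 0.1 level.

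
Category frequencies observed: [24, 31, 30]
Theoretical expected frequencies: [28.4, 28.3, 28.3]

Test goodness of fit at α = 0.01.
Chi-square goodness of fit test:
H₀: observed counts match expected distribution
H₁: observed counts differ from expected distribution
df = k - 1 = 2
χ² = Σ(O - E)²/E
   = (24 - 28.4)²/28.4 + (31 - 28.3)²/28.3 + (30 - 28.3)²/28.3
   = 0.682 + 0.258 + 0.102
   = 1.04
p-value = 0.5941

Since p-value > α = 0.01, we fail to reject H₀.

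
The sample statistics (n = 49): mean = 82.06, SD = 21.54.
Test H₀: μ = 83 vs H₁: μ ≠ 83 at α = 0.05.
One-sample t-test:
H₀: μ = 83
H₁: μ ≠ 83
df = n - 1 = 48
t = (x̄ - μ₀) / (s/√n) = (82.06 - 83) / (21.54/√49) = -0.305
p-value = 0.7613

Since p-value > α = 0.05, we fail to reject H₀.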